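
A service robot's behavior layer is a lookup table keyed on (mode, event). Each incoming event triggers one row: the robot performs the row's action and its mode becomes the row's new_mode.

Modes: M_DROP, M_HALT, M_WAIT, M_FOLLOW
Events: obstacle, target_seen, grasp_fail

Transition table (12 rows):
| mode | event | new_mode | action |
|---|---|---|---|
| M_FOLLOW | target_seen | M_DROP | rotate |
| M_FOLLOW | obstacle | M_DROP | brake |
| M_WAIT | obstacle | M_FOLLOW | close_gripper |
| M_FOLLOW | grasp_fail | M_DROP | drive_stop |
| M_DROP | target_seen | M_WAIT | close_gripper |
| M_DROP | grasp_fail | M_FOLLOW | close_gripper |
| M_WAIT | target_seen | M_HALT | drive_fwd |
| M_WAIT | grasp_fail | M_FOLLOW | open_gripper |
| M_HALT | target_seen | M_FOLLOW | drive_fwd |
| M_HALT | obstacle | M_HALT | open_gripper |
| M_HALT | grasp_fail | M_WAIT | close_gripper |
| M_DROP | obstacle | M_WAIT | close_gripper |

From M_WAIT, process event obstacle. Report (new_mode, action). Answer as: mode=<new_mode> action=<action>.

current mode = M_WAIT; filter table to that mode:
  (M_WAIT, obstacle) → (M_FOLLOW, close_gripper)  ← event matches
  (M_WAIT, target_seen) → (M_HALT, drive_fwd)
  (M_WAIT, grasp_fail) → (M_FOLLOW, open_gripper)
event = obstacle selects (M_FOLLOW, close_gripper)

mode=M_FOLLOW action=close_gripper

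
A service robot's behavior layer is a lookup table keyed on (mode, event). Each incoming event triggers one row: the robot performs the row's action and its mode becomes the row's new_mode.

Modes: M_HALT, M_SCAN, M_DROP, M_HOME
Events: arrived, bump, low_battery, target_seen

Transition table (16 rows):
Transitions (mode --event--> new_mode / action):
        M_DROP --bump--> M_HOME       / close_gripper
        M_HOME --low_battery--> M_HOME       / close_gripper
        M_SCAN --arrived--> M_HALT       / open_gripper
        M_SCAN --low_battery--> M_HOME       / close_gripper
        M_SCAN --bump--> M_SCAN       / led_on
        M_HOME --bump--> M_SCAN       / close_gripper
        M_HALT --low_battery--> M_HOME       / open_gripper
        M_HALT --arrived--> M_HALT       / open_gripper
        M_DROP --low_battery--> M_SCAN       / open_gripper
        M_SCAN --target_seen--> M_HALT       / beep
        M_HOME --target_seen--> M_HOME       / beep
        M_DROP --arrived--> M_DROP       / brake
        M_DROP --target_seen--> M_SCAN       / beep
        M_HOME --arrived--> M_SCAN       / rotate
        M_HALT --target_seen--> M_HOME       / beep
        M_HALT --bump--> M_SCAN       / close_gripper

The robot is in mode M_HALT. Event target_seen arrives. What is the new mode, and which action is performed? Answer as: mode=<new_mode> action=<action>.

current mode = M_HALT; filter table to that mode:
  (M_HALT, low_battery) → (M_HOME, open_gripper)
  (M_HALT, arrived) → (M_HALT, open_gripper)
  (M_HALT, target_seen) → (M_HOME, beep)  ← event matches
  (M_HALT, bump) → (M_SCAN, close_gripper)
event = target_seen selects (M_HOME, beep)

mode=M_HOME action=beep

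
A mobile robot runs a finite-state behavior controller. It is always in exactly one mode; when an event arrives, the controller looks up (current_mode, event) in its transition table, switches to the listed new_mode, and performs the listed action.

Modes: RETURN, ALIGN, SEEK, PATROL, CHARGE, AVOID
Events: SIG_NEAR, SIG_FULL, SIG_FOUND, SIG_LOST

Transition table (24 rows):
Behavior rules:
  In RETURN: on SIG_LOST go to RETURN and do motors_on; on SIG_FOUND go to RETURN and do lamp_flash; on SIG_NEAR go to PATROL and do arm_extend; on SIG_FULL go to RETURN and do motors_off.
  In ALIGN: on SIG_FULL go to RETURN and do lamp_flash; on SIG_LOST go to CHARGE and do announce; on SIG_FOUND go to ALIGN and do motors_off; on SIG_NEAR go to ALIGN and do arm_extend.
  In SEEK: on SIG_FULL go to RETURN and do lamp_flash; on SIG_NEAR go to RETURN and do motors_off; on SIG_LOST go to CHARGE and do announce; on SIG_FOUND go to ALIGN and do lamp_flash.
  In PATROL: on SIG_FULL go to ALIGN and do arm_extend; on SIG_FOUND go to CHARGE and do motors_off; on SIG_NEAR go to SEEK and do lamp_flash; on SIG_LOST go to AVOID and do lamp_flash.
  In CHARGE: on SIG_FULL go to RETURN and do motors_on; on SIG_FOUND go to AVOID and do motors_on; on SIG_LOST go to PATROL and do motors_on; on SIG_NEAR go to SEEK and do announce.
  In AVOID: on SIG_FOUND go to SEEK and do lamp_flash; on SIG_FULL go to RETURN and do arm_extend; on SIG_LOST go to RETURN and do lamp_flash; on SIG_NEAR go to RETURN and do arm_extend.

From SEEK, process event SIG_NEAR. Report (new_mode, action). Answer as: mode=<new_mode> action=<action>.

mode=RETURN action=motors_off

current mode = SEEK; filter table to that mode:
  (SEEK, SIG_FULL) → (RETURN, lamp_flash)
  (SEEK, SIG_NEAR) → (RETURN, motors_off)  ← event matches
  (SEEK, SIG_LOST) → (CHARGE, announce)
  (SEEK, SIG_FOUND) → (ALIGN, lamp_flash)
event = SIG_NEAR selects (RETURN, motors_off)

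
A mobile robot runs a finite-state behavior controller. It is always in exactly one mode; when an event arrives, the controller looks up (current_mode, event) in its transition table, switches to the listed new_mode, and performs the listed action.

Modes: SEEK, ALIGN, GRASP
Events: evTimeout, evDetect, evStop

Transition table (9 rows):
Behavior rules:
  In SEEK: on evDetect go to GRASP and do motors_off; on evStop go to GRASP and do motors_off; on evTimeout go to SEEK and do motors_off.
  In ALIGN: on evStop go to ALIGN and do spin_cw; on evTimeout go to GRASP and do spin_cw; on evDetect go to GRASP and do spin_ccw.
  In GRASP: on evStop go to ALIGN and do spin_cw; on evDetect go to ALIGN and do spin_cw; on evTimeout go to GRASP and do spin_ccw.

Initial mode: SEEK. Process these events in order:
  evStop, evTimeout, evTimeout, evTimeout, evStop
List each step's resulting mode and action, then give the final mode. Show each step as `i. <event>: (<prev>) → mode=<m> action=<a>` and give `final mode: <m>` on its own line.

1. evStop: (SEEK) → mode=GRASP action=motors_off
2. evTimeout: (GRASP) → mode=GRASP action=spin_ccw
3. evTimeout: (GRASP) → mode=GRASP action=spin_ccw
4. evTimeout: (GRASP) → mode=GRASP action=spin_ccw
5. evStop: (GRASP) → mode=ALIGN action=spin_cw

final mode: ALIGN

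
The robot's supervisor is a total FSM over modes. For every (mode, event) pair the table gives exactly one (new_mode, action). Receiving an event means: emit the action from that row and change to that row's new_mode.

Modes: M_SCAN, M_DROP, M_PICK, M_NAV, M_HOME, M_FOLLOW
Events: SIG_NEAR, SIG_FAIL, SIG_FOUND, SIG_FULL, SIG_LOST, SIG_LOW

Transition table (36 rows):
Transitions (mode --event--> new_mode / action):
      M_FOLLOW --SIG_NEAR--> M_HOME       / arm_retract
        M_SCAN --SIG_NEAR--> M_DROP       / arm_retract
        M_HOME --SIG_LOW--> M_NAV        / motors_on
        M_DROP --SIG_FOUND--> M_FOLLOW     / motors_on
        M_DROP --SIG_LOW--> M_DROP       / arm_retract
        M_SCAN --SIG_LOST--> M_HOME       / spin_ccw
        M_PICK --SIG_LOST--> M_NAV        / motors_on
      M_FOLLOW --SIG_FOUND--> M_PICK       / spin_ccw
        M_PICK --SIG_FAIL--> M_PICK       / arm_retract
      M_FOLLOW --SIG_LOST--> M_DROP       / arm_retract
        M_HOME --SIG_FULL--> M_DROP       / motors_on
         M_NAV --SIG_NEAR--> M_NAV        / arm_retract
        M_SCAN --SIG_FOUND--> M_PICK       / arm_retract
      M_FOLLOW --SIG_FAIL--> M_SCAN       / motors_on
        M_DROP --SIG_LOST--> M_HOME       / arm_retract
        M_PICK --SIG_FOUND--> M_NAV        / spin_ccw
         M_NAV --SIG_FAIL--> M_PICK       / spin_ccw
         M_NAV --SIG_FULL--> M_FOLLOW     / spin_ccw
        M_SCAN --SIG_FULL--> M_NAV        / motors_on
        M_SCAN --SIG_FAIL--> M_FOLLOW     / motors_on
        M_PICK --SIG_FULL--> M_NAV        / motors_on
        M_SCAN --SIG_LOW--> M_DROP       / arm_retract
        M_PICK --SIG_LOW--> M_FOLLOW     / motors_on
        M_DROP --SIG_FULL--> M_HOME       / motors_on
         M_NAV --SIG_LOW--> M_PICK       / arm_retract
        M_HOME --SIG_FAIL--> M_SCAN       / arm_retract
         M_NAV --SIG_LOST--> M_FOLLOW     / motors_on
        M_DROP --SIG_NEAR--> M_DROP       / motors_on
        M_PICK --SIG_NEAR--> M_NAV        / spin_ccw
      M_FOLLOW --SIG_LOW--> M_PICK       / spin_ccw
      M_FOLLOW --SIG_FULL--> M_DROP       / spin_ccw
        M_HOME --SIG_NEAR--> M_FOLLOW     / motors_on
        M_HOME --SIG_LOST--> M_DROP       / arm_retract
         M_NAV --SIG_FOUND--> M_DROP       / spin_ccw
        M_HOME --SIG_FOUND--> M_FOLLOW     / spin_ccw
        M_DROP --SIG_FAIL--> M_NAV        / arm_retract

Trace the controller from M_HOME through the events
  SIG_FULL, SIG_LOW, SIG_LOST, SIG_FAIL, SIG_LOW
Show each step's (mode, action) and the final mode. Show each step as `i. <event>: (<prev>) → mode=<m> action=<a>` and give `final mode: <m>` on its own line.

1. SIG_FULL: (M_HOME) → mode=M_DROP action=motors_on
2. SIG_LOW: (M_DROP) → mode=M_DROP action=arm_retract
3. SIG_LOST: (M_DROP) → mode=M_HOME action=arm_retract
4. SIG_FAIL: (M_HOME) → mode=M_SCAN action=arm_retract
5. SIG_LOW: (M_SCAN) → mode=M_DROP action=arm_retract

final mode: M_DROP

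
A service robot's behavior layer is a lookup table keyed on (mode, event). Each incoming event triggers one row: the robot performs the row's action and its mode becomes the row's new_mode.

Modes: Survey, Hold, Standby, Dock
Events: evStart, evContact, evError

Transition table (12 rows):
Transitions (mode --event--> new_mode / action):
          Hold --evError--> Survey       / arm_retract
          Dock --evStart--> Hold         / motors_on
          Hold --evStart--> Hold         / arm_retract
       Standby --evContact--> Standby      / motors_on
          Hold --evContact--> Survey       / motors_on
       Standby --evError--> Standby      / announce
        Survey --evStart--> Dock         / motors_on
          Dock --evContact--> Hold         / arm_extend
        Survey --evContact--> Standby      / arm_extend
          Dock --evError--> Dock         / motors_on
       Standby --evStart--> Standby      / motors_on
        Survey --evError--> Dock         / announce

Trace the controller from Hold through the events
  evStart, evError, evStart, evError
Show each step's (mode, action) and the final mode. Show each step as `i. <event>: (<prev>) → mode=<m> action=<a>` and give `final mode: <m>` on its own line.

final mode: Dock

1. evStart: (Hold) → mode=Hold action=arm_retract
2. evError: (Hold) → mode=Survey action=arm_retract
3. evStart: (Survey) → mode=Dock action=motors_on
4. evError: (Dock) → mode=Dock action=motors_on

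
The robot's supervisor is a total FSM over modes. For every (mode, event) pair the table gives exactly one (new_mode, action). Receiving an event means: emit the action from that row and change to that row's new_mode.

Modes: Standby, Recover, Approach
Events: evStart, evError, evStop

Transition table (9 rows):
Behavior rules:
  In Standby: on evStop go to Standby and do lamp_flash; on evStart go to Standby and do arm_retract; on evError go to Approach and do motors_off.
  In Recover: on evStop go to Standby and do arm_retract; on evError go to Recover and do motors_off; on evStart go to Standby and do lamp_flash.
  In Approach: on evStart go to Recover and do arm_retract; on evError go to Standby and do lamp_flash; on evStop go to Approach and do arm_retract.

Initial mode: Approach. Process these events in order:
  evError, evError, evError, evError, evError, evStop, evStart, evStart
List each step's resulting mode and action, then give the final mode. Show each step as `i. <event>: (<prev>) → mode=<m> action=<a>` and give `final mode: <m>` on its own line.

final mode: Standby

1. evError: (Approach) → mode=Standby action=lamp_flash
2. evError: (Standby) → mode=Approach action=motors_off
3. evError: (Approach) → mode=Standby action=lamp_flash
4. evError: (Standby) → mode=Approach action=motors_off
5. evError: (Approach) → mode=Standby action=lamp_flash
6. evStop: (Standby) → mode=Standby action=lamp_flash
7. evStart: (Standby) → mode=Standby action=arm_retract
8. evStart: (Standby) → mode=Standby action=arm_retract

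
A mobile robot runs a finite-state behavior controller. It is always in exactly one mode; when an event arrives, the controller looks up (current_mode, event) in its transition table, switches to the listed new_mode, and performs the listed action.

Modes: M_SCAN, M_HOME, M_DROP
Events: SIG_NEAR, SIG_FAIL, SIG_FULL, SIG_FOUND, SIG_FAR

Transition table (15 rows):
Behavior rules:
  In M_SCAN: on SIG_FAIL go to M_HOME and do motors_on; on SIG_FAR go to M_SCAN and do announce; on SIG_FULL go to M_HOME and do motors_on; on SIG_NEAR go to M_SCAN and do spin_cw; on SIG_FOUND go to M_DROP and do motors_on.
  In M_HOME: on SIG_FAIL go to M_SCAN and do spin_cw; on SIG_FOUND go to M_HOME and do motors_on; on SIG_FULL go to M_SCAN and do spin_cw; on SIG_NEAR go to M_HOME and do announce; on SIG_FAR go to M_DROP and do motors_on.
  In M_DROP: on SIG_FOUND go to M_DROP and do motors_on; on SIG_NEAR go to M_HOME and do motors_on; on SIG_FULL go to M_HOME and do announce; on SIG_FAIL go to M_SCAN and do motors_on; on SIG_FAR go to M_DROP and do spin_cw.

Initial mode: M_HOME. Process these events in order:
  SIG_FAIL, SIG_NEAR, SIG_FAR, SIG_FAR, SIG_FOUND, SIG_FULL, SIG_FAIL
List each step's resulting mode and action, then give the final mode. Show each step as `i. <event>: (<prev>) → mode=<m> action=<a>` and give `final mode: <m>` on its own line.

final mode: M_SCAN

1. SIG_FAIL: (M_HOME) → mode=M_SCAN action=spin_cw
2. SIG_NEAR: (M_SCAN) → mode=M_SCAN action=spin_cw
3. SIG_FAR: (M_SCAN) → mode=M_SCAN action=announce
4. SIG_FAR: (M_SCAN) → mode=M_SCAN action=announce
5. SIG_FOUND: (M_SCAN) → mode=M_DROP action=motors_on
6. SIG_FULL: (M_DROP) → mode=M_HOME action=announce
7. SIG_FAIL: (M_HOME) → mode=M_SCAN action=spin_cw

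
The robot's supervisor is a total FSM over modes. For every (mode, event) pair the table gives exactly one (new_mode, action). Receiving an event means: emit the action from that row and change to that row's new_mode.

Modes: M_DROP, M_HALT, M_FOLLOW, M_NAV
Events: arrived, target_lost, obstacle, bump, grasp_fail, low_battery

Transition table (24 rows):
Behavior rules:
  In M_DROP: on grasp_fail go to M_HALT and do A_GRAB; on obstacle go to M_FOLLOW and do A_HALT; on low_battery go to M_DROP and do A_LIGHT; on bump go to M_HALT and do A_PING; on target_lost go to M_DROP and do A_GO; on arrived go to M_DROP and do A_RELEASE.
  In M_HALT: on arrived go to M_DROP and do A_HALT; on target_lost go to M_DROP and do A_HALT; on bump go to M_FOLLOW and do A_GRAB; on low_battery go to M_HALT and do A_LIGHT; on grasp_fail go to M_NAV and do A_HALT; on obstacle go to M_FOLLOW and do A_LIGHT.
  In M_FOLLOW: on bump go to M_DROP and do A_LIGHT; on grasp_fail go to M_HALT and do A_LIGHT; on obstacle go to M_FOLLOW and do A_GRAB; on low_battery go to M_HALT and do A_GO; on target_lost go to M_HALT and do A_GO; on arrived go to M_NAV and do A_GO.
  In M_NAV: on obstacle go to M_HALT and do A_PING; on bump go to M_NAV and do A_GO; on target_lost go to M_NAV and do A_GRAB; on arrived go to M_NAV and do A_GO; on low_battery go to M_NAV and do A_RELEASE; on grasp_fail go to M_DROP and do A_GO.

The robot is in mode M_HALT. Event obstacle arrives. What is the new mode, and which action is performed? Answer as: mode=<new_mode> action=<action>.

mode=M_FOLLOW action=A_LIGHT

current mode = M_HALT; filter table to that mode:
  (M_HALT, arrived) → (M_DROP, A_HALT)
  (M_HALT, target_lost) → (M_DROP, A_HALT)
  (M_HALT, bump) → (M_FOLLOW, A_GRAB)
  (M_HALT, low_battery) → (M_HALT, A_LIGHT)
  (M_HALT, grasp_fail) → (M_NAV, A_HALT)
  (M_HALT, obstacle) → (M_FOLLOW, A_LIGHT)  ← event matches
event = obstacle selects (M_FOLLOW, A_LIGHT)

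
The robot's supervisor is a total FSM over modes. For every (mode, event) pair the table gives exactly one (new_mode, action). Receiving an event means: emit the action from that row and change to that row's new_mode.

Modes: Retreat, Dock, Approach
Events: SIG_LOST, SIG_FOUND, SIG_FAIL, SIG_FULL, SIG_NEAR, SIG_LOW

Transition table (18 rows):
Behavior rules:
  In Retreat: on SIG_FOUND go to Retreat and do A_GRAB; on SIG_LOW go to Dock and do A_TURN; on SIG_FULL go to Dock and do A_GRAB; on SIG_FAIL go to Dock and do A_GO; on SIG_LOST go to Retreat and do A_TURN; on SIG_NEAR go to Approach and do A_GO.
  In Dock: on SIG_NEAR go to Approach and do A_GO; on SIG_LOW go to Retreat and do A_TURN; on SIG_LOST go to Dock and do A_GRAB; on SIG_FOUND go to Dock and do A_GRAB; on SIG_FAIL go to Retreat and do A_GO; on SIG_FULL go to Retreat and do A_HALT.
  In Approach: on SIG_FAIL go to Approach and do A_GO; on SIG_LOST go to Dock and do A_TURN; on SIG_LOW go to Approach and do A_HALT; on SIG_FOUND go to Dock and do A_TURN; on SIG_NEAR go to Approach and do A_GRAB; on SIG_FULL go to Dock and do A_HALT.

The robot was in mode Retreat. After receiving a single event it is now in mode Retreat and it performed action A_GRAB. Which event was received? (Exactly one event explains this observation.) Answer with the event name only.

SIG_FOUND

try SIG_LOST: (Retreat, SIG_LOST) → (Retreat, A_TURN)
try SIG_FOUND: (Retreat, SIG_FOUND) → (Retreat, A_GRAB)  ← matches
try SIG_FAIL: (Retreat, SIG_FAIL) → (Dock, A_GO)
try SIG_FULL: (Retreat, SIG_FULL) → (Dock, A_GRAB)
try SIG_NEAR: (Retreat, SIG_NEAR) → (Approach, A_GO)
try SIG_LOW: (Retreat, SIG_LOW) → (Dock, A_TURN)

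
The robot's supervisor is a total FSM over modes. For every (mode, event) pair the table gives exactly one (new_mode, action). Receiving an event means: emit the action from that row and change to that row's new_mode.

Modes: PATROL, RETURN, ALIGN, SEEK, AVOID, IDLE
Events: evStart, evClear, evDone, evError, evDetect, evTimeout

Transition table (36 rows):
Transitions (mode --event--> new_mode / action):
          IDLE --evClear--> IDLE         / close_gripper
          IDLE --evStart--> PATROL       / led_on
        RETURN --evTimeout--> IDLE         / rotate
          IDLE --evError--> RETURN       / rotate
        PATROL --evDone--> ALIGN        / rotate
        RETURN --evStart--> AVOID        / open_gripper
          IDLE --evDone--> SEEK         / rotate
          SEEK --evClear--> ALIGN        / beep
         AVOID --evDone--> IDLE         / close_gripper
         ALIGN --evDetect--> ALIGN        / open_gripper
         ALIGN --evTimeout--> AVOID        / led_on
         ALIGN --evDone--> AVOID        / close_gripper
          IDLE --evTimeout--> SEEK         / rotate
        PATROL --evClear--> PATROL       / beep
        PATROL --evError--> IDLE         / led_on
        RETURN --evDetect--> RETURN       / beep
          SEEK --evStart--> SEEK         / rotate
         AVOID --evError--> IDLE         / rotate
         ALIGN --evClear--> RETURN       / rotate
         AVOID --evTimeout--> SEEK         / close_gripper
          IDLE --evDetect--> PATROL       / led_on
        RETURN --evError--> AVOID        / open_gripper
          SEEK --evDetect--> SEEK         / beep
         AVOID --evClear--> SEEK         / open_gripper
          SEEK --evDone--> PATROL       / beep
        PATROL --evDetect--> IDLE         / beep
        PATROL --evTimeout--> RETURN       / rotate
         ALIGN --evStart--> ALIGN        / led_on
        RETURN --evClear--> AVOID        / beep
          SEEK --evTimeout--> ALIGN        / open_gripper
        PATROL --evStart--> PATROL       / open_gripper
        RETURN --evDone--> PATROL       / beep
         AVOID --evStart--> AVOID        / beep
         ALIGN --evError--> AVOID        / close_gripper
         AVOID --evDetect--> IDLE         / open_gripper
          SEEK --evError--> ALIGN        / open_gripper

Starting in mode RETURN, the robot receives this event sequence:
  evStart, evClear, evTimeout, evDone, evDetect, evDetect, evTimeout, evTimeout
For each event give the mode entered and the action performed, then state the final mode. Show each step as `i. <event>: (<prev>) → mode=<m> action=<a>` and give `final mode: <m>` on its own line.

final mode: IDLE

1. evStart: (RETURN) → mode=AVOID action=open_gripper
2. evClear: (AVOID) → mode=SEEK action=open_gripper
3. evTimeout: (SEEK) → mode=ALIGN action=open_gripper
4. evDone: (ALIGN) → mode=AVOID action=close_gripper
5. evDetect: (AVOID) → mode=IDLE action=open_gripper
6. evDetect: (IDLE) → mode=PATROL action=led_on
7. evTimeout: (PATROL) → mode=RETURN action=rotate
8. evTimeout: (RETURN) → mode=IDLE action=rotate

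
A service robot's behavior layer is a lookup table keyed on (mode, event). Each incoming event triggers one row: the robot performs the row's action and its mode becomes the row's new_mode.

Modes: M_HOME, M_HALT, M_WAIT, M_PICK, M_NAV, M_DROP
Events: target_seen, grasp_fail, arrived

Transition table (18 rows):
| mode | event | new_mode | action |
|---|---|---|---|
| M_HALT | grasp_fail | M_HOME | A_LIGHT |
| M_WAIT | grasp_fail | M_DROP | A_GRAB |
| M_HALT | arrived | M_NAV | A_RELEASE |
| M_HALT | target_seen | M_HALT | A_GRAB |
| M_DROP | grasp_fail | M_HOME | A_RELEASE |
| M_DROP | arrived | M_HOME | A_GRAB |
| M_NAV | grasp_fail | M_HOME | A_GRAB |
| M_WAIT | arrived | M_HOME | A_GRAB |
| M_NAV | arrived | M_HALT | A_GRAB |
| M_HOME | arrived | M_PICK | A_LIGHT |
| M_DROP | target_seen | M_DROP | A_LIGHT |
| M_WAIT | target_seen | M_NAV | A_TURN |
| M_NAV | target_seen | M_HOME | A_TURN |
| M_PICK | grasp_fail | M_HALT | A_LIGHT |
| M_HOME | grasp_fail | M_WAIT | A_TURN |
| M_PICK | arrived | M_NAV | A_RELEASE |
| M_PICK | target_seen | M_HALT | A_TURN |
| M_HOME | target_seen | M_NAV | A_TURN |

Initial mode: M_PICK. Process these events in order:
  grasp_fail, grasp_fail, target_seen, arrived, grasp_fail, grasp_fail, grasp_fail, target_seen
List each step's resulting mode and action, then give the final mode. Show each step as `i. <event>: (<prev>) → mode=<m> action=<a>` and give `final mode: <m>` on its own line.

final mode: M_DROP

1. grasp_fail: (M_PICK) → mode=M_HALT action=A_LIGHT
2. grasp_fail: (M_HALT) → mode=M_HOME action=A_LIGHT
3. target_seen: (M_HOME) → mode=M_NAV action=A_TURN
4. arrived: (M_NAV) → mode=M_HALT action=A_GRAB
5. grasp_fail: (M_HALT) → mode=M_HOME action=A_LIGHT
6. grasp_fail: (M_HOME) → mode=M_WAIT action=A_TURN
7. grasp_fail: (M_WAIT) → mode=M_DROP action=A_GRAB
8. target_seen: (M_DROP) → mode=M_DROP action=A_LIGHT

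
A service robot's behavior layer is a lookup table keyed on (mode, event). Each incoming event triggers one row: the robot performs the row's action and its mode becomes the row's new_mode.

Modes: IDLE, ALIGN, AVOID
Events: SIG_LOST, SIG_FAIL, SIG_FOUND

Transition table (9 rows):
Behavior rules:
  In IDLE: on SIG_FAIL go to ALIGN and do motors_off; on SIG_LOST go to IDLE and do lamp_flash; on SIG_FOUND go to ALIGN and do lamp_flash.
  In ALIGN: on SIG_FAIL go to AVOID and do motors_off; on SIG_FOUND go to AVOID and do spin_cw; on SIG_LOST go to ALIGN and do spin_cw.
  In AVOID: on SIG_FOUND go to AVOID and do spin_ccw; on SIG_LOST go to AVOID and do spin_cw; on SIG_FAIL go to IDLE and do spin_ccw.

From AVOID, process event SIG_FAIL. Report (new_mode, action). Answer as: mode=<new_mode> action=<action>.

mode=IDLE action=spin_ccw

current mode = AVOID; filter table to that mode:
  (AVOID, SIG_FOUND) → (AVOID, spin_ccw)
  (AVOID, SIG_LOST) → (AVOID, spin_cw)
  (AVOID, SIG_FAIL) → (IDLE, spin_ccw)  ← event matches
event = SIG_FAIL selects (IDLE, spin_ccw)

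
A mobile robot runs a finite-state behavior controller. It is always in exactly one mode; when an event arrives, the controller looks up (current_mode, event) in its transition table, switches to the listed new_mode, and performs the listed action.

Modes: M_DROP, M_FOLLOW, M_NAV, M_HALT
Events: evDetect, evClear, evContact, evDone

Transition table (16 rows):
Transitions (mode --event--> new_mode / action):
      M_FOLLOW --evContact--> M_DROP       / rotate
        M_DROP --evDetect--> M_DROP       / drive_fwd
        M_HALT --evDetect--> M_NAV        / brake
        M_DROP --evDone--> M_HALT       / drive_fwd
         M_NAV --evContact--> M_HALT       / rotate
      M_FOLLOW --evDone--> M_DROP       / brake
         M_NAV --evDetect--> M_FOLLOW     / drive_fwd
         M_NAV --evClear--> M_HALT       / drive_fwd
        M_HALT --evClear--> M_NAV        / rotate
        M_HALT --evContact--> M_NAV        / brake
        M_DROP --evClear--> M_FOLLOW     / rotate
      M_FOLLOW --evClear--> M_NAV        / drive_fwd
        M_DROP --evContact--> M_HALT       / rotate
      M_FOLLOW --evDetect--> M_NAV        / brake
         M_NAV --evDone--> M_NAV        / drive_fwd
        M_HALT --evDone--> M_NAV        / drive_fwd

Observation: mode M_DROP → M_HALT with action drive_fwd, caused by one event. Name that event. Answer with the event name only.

try evDetect: (M_DROP, evDetect) → (M_DROP, drive_fwd)
try evClear: (M_DROP, evClear) → (M_FOLLOW, rotate)
try evContact: (M_DROP, evContact) → (M_HALT, rotate)
try evDone: (M_DROP, evDone) → (M_HALT, drive_fwd)  ← matches

evDone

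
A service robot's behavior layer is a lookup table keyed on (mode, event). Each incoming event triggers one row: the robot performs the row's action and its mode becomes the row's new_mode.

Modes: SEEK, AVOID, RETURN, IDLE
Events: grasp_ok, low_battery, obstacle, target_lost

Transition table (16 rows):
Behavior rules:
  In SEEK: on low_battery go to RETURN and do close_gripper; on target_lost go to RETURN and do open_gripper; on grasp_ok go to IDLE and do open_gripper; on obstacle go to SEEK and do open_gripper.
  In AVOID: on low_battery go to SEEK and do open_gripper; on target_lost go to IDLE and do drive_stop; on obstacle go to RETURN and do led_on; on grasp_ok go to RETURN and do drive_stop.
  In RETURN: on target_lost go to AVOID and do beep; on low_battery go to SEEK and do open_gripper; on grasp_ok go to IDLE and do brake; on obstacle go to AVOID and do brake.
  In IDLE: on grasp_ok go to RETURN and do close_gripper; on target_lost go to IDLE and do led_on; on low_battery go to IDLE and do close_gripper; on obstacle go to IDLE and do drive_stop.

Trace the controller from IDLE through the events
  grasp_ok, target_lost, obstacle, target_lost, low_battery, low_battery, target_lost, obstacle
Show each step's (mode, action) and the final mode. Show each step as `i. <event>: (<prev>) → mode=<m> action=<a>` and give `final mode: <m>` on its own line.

final mode: RETURN

1. grasp_ok: (IDLE) → mode=RETURN action=close_gripper
2. target_lost: (RETURN) → mode=AVOID action=beep
3. obstacle: (AVOID) → mode=RETURN action=led_on
4. target_lost: (RETURN) → mode=AVOID action=beep
5. low_battery: (AVOID) → mode=SEEK action=open_gripper
6. low_battery: (SEEK) → mode=RETURN action=close_gripper
7. target_lost: (RETURN) → mode=AVOID action=beep
8. obstacle: (AVOID) → mode=RETURN action=led_on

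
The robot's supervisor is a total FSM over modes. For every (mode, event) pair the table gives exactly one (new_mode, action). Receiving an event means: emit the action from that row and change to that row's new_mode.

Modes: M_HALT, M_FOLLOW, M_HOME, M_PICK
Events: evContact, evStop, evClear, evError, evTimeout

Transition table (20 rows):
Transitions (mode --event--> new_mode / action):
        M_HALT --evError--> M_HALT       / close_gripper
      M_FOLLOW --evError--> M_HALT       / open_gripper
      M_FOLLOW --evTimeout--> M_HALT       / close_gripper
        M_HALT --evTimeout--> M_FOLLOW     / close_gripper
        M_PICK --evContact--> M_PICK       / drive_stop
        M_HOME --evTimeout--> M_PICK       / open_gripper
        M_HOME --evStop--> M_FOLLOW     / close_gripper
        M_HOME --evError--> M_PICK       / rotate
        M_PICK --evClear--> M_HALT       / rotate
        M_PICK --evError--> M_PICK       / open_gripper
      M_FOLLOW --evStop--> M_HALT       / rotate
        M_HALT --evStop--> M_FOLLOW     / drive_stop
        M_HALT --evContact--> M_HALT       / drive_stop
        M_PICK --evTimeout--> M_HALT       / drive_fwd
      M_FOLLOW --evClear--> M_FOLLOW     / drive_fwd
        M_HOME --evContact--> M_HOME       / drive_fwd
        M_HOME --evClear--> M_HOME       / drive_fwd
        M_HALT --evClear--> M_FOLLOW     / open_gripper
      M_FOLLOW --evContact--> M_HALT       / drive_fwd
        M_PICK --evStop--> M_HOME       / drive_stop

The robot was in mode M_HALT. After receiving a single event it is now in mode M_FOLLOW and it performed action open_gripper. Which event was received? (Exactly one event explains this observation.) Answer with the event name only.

evClear

try evContact: (M_HALT, evContact) → (M_HALT, drive_stop)
try evStop: (M_HALT, evStop) → (M_FOLLOW, drive_stop)
try evClear: (M_HALT, evClear) → (M_FOLLOW, open_gripper)  ← matches
try evError: (M_HALT, evError) → (M_HALT, close_gripper)
try evTimeout: (M_HALT, evTimeout) → (M_FOLLOW, close_gripper)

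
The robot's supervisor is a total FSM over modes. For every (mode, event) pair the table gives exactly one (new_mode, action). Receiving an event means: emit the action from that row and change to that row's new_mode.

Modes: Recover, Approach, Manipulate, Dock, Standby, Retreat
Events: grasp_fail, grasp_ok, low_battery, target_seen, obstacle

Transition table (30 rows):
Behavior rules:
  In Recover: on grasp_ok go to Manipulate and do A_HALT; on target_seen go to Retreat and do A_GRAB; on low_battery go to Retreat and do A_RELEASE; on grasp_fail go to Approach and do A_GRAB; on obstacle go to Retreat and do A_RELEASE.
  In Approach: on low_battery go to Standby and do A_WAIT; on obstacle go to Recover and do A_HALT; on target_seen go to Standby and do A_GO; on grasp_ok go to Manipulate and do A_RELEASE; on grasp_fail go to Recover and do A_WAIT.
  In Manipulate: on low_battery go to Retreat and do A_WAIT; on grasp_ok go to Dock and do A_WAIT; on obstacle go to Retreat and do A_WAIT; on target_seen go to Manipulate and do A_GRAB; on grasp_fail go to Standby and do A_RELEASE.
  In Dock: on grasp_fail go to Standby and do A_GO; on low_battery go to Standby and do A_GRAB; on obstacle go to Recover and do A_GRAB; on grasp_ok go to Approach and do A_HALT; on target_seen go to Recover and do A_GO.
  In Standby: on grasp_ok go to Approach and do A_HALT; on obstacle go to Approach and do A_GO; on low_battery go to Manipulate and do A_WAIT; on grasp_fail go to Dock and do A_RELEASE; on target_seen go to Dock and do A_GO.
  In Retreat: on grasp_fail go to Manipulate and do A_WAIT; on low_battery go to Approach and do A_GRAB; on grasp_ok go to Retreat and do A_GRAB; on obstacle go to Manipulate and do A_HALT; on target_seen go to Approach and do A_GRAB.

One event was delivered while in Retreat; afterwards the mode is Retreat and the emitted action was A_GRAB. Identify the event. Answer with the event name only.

try grasp_fail: (Retreat, grasp_fail) → (Manipulate, A_WAIT)
try grasp_ok: (Retreat, grasp_ok) → (Retreat, A_GRAB)  ← matches
try low_battery: (Retreat, low_battery) → (Approach, A_GRAB)
try target_seen: (Retreat, target_seen) → (Approach, A_GRAB)
try obstacle: (Retreat, obstacle) → (Manipulate, A_HALT)

grasp_ok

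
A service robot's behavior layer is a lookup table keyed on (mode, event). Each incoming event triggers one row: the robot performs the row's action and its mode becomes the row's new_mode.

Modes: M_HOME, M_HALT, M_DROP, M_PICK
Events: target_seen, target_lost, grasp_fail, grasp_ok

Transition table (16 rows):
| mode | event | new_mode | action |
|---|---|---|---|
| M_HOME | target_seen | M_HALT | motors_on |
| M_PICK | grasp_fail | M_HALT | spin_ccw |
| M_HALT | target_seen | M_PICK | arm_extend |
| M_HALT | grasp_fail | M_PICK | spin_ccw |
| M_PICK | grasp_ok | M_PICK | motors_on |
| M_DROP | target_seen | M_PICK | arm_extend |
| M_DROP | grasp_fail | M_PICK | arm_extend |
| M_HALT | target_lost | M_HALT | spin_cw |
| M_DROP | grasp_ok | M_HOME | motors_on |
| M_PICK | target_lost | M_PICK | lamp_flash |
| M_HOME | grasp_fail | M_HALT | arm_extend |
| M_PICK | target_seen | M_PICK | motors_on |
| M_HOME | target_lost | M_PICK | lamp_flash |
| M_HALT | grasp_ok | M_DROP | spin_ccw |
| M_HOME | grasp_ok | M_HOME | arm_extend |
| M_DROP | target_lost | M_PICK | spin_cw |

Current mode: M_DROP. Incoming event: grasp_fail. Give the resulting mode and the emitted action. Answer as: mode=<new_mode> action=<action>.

mode=M_PICK action=arm_extend

current mode = M_DROP; filter table to that mode:
  (M_DROP, target_seen) → (M_PICK, arm_extend)
  (M_DROP, grasp_fail) → (M_PICK, arm_extend)  ← event matches
  (M_DROP, grasp_ok) → (M_HOME, motors_on)
  (M_DROP, target_lost) → (M_PICK, spin_cw)
event = grasp_fail selects (M_PICK, arm_extend)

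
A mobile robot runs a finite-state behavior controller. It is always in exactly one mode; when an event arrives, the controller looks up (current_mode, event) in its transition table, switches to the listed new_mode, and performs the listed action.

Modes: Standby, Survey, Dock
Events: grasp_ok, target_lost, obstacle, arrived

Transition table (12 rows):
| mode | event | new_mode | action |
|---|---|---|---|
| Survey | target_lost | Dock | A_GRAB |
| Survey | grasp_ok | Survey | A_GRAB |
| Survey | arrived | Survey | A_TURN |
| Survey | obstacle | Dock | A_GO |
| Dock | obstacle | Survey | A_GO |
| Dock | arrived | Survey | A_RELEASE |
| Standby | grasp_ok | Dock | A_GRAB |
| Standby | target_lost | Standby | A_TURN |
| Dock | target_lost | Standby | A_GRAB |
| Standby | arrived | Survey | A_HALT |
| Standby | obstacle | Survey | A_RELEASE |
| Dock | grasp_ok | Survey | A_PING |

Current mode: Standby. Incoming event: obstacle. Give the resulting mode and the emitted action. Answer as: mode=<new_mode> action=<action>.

mode=Survey action=A_RELEASE

current mode = Standby; filter table to that mode:
  (Standby, grasp_ok) → (Dock, A_GRAB)
  (Standby, target_lost) → (Standby, A_TURN)
  (Standby, arrived) → (Survey, A_HALT)
  (Standby, obstacle) → (Survey, A_RELEASE)  ← event matches
event = obstacle selects (Survey, A_RELEASE)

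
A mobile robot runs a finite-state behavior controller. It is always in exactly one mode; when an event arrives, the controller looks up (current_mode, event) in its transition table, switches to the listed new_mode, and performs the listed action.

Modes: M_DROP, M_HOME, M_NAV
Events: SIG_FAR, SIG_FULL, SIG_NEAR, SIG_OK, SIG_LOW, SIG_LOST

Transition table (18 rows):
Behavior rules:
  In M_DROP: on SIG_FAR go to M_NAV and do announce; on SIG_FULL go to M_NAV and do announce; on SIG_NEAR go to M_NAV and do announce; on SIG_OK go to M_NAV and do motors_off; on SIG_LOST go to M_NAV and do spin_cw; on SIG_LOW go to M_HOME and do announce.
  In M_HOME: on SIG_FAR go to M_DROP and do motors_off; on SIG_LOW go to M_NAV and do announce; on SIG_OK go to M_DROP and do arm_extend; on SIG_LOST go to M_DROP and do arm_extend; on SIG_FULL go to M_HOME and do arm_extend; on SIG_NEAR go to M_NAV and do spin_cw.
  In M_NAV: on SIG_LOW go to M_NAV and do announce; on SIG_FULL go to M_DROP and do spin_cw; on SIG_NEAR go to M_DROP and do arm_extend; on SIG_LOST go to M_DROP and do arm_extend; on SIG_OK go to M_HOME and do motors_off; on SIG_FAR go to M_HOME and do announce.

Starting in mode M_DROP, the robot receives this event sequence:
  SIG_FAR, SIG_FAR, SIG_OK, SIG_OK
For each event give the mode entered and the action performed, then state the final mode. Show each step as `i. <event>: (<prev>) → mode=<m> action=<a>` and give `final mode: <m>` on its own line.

final mode: M_NAV

1. SIG_FAR: (M_DROP) → mode=M_NAV action=announce
2. SIG_FAR: (M_NAV) → mode=M_HOME action=announce
3. SIG_OK: (M_HOME) → mode=M_DROP action=arm_extend
4. SIG_OK: (M_DROP) → mode=M_NAV action=motors_off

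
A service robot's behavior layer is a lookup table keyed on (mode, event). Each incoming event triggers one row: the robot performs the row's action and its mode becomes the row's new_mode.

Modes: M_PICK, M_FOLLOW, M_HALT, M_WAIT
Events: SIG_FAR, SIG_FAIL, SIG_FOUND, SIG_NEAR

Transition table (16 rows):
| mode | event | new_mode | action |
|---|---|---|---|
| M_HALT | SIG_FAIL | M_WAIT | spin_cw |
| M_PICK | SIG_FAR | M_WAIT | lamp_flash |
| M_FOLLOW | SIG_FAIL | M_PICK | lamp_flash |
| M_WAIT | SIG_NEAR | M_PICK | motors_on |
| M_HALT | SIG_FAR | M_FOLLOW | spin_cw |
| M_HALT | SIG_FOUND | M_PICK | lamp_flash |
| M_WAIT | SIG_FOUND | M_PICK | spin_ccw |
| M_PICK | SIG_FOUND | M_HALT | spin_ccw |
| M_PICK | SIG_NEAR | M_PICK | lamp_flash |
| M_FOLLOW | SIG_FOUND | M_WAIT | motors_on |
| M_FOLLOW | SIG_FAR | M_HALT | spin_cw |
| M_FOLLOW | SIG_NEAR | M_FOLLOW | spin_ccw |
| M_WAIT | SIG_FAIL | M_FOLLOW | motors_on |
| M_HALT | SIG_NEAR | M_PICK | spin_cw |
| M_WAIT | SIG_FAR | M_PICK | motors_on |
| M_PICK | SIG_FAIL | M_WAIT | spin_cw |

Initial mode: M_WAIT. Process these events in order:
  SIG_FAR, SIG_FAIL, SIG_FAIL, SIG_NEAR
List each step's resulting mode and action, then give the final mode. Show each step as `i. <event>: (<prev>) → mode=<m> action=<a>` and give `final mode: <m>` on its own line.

1. SIG_FAR: (M_WAIT) → mode=M_PICK action=motors_on
2. SIG_FAIL: (M_PICK) → mode=M_WAIT action=spin_cw
3. SIG_FAIL: (M_WAIT) → mode=M_FOLLOW action=motors_on
4. SIG_NEAR: (M_FOLLOW) → mode=M_FOLLOW action=spin_ccw

final mode: M_FOLLOW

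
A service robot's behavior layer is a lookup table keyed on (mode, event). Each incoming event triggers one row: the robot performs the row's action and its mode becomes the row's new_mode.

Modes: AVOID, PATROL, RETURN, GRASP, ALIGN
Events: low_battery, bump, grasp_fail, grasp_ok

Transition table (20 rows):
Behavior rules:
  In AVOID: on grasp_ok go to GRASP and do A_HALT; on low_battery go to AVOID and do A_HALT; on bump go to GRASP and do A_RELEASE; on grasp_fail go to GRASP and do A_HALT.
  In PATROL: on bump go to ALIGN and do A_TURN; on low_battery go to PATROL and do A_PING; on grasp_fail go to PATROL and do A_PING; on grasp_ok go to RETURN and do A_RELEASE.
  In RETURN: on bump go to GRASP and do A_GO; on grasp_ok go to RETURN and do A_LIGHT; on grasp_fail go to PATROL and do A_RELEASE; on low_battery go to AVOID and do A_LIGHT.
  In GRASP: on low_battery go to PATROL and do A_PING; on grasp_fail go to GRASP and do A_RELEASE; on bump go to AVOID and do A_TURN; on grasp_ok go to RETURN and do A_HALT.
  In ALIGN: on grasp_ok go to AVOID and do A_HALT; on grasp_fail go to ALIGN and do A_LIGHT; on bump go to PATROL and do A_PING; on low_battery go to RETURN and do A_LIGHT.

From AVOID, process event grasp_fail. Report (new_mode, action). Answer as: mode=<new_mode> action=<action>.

current mode = AVOID; filter table to that mode:
  (AVOID, grasp_ok) → (GRASP, A_HALT)
  (AVOID, low_battery) → (AVOID, A_HALT)
  (AVOID, bump) → (GRASP, A_RELEASE)
  (AVOID, grasp_fail) → (GRASP, A_HALT)  ← event matches
event = grasp_fail selects (GRASP, A_HALT)

mode=GRASP action=A_HALT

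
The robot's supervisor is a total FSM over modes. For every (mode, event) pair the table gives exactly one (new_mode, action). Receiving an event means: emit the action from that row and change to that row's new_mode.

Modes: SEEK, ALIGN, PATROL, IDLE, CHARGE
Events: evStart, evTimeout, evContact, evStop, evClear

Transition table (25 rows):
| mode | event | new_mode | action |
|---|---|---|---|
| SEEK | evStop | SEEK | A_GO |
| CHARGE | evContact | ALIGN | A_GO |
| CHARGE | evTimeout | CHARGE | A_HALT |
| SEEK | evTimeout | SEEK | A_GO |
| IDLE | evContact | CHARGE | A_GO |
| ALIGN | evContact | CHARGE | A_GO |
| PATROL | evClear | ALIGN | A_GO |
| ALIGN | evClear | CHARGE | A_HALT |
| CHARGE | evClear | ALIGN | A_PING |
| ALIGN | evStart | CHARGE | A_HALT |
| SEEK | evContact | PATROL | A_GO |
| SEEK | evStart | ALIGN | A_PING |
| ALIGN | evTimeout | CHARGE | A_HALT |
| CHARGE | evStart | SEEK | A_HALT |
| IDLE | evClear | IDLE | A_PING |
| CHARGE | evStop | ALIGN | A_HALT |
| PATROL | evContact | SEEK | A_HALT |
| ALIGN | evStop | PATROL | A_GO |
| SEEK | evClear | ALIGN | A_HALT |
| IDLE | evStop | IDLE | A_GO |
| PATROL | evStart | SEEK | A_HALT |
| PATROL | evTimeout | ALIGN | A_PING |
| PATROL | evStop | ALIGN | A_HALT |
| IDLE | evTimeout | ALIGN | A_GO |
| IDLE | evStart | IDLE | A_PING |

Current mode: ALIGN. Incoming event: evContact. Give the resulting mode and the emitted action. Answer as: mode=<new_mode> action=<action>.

mode=CHARGE action=A_GO

current mode = ALIGN; filter table to that mode:
  (ALIGN, evContact) → (CHARGE, A_GO)  ← event matches
  (ALIGN, evClear) → (CHARGE, A_HALT)
  (ALIGN, evStart) → (CHARGE, A_HALT)
  (ALIGN, evTimeout) → (CHARGE, A_HALT)
  (ALIGN, evStop) → (PATROL, A_GO)
event = evContact selects (CHARGE, A_GO)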